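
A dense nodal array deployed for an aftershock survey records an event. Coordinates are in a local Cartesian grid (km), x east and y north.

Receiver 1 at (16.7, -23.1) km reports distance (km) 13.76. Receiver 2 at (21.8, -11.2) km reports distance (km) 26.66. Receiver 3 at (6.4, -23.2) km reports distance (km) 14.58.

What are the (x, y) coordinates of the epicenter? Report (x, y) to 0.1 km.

Circle about each station: (x − 16.7)² + (y + 23.1)² = 13.76²; (x − 21.8)² + (y + 11.2)² = 26.66²; (x − 6.4)² + (y + 23.2)² = 14.58².
Subtracting the Receiver 1 equation from the Receiver 2 and Receiver 3 equations removes the quadratic terms:
10.2 x + 23.8 y = -733.24
-20.6 x − 0.2 y = -256.54
Solving the 2×2 system: x ≈ 12.8, y ≈ -36.3 km.

12.8 km east, -36.3 km north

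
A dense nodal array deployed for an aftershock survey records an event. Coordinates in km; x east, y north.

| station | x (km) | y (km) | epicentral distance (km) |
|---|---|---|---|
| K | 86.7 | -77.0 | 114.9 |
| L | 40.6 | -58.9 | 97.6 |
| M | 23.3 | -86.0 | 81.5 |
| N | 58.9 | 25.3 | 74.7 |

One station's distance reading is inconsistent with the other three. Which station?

Solve using three stations at a time. Using K, M, N (subtract circle equations pairwise → linear system) gives (x, y) ≈ (-6.8, -10.2).
Distances from that point to each station vs reported:
  K: calculated 114.9 vs reported 114.9 → residual 0.0 km
  L: calculated 68.0 vs reported 97.6 → residual 29.6 km
  M: calculated 81.5 vs reported 81.5 → residual 0.0 km
  N: calculated 74.7 vs reported 74.7 → residual 0.0 km
K, M, N are mutually consistent (residuals ≈ 0); L is off by 29.6 km.

L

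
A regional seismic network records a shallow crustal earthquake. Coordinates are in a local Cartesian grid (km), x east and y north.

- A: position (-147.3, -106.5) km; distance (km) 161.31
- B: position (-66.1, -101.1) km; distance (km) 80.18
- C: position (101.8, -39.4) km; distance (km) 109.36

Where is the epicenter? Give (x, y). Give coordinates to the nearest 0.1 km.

Circle about each station: (x + 147.3)² + (y + 106.5)² = 161.31²; (x + 66.1)² + (y + 101.1)² = 80.18²; (x − 101.8)² + (y + 39.4)² = 109.36².
Subtracting the A equation from the B and C equations removes the quadratic terms:
162.4 x + 10.8 y = 1142.96
498.2 x + 134.2 y = -7062.63
Solving the 2×2 system: x ≈ 14.0, y ≈ -104.6 km.

(14.0, -104.6)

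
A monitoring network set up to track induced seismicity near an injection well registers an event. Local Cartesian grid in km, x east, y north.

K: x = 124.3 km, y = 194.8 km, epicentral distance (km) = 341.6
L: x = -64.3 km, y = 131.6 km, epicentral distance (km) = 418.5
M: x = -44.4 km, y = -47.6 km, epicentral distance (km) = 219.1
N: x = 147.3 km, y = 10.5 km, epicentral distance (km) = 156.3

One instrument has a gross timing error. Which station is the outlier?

Solve using three stations at a time. Using K, M, N (subtract circle equations pairwise → linear system) gives (x, y) ≈ (151.5, -145.7).
Distances from that point to each station vs reported:
  K: calculated 341.6 vs reported 341.6 → residual 0.0 km
  L: calculated 351.4 vs reported 418.5 → residual 67.1 km
  M: calculated 219.1 vs reported 219.1 → residual 0.0 km
  N: calculated 156.3 vs reported 156.3 → residual 0.0 km
K, M, N are mutually consistent (residuals ≈ 0); L is off by 67.1 km.

L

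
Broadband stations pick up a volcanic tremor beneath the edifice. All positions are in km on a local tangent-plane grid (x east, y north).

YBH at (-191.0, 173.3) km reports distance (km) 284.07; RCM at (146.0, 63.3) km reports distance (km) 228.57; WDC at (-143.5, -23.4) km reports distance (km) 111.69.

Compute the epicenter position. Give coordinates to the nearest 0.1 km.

Circle about each station: (x + 191.0)² + (y − 173.3)² = 284.07²; (x − 146.0)² + (y − 63.3)² = 228.57²; (x + 143.5)² + (y + 23.4)² = 111.69².
Subtracting the YBH equation from the RCM and WDC equations removes the quadratic terms:
674.0 x − 220.0 y = -12739.48
95.0 x − 393.4 y = 22847.03
Solving the 2×2 system: x ≈ -41.1, y ≈ -68.0 km.

-41.1 km east, -68.0 km north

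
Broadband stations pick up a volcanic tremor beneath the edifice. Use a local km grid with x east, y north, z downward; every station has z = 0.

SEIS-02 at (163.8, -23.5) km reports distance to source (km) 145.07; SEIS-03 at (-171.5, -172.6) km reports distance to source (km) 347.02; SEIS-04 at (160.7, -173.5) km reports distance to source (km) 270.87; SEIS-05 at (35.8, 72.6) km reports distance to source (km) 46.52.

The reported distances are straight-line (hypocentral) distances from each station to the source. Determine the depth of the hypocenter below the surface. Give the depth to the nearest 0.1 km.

34.9 km

Each station gives a sphere (x−x_i)² + (y−y_i)² + z² = d_i² (stations at z=0).
Subtracting the SEIS-02 sphere from SEIS-03 and SEIS-04: z² cancels, leaving linear equations in x and y:
-670.6 x − 298.2 y = -67557.26
-6.2 x − 300.0 y = -23781.20
Solving: x ≈ 66.099, y ≈ 77.905 km (keep extra digits for the depth step; rounded: 66.1, 77.9).
Then from the SEIS-02 sphere: z² = 145.07² − (x − 163.8)² − (y + 23.5)² with x = 66.099, y = 77.905, so z ≈ 34.883 ≈ 34.9 km.
Check against SEIS-05 (with the unrounded solution): distance 46.51 ≈ 46.52 km. ✓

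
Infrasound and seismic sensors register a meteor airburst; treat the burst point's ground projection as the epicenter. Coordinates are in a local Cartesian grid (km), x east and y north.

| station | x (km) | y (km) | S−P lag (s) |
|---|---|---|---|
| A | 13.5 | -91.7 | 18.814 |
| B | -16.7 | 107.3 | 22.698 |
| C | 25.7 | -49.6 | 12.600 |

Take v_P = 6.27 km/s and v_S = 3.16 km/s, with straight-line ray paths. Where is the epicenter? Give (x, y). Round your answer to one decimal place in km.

Distance from S−P lag: d = Δt · v_P v_S / (v_P − v_S) = Δt · (6.27·3.16)/(6.27−3.16) ≈ 6.3708·Δt.
So d_A = 119.86, d_B = 144.60, d_C = 80.27 km.
Circle about each station: (x − 13.5)² + (y + 91.7)² = 119.86²; (x + 16.7)² + (y − 107.3)² = 144.60²; (x − 25.7)² + (y + 49.6)² = 80.27².
Subtracting pairs of circle equations eliminates x²+y² and gives linear equations (the radical axes):
-60.4 x + 398.0 y = -3341.70
24.4 x + 84.2 y = 2452.66
Solving the 2×2 system: x ≈ 85.0, y ≈ 4.5 km.

(85.0, 4.5)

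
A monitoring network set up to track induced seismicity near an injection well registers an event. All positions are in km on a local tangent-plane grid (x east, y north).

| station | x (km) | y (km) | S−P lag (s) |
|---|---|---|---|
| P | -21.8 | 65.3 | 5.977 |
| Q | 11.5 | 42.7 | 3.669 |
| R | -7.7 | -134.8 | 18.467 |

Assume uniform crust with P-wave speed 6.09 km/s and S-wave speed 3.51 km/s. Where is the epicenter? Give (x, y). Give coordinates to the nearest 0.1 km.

Distance from S−P lag: d = Δt · v_P v_S / (v_P − v_S) = Δt · (6.09·3.51)/(6.09−3.51) ≈ 8.2852·Δt.
So d_P = 49.52, d_Q = 30.40, d_R = 153.00 km.
Circle about each station: (x + 21.8)² + (y − 65.3)² = 49.52²; (x − 11.5)² + (y − 42.7)² = 30.40²; (x + 7.7)² + (y + 134.8)² = 153.00².
Subtracting the P equation from the Q and R equations removes the quadratic terms:
66.6 x − 45.2 y = -1255.72
28.2 x − 400.2 y = -7465.77
Solving the 2×2 system: x ≈ -6.5, y ≈ 18.2 km.

-6.5 km east, 18.2 km north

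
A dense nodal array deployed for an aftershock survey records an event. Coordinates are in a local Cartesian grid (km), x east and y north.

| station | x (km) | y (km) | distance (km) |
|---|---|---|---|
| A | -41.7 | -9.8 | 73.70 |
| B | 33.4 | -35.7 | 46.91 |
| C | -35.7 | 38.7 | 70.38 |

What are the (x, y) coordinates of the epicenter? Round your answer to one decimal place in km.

x ≈ 29.0 km, y ≈ 11.0 km

Circle about each station: (x + 41.7)² + (y + 9.8)² = 73.70²; (x − 33.4)² + (y + 35.7)² = 46.91²; (x + 35.7)² + (y − 38.7)² = 70.38².
Subtracting pairs of circle equations eliminates x²+y² and gives linear equations (the radical axes):
150.2 x − 51.8 y = 3786.26
12.0 x + 97.0 y = 1415.60
Solving the 2×2 system: x ≈ 29.0, y ≈ 11.0 km.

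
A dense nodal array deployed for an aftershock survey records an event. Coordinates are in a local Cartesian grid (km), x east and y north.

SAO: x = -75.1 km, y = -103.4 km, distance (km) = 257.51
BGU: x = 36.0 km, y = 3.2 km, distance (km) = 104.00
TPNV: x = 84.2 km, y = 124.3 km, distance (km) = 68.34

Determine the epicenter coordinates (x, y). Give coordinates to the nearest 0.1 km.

Circle about each station: (x + 75.1)² + (y + 103.4)² = 257.51²; (x − 36.0)² + (y − 3.2)² = 104.00²; (x − 84.2)² + (y − 124.3)² = 68.34².
Subtracting the SAO equation from the BGU and TPNV equations removes the quadratic terms:
222.2 x + 213.2 y = 40470.07
318.6 x + 455.4 y = 67849.60
Solving the 2×2 system: x ≈ 119.2, y ≈ 65.6 km.

x ≈ 119.2 km, y ≈ 65.6 km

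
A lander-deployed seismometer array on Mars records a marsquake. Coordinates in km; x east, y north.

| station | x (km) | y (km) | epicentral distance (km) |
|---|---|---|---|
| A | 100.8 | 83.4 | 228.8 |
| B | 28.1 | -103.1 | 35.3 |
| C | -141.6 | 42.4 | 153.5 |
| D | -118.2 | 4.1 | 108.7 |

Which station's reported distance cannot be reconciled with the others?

B

Solve using three stations at a time. Using A, C, D (subtract circle equations pairwise → linear system) gives (x, y) ≈ (-54.9, -84.3).
Distances from that point to each station vs reported:
  A: calculated 228.8 vs reported 228.8 → residual 0.0 km
  B: calculated 85.1 vs reported 35.3 → residual 49.8 km
  C: calculated 153.5 vs reported 153.5 → residual 0.0 km
  D: calculated 108.7 vs reported 108.7 → residual 0.0 km
A, C, D are mutually consistent (residuals ≈ 0); B is off by 49.8 km.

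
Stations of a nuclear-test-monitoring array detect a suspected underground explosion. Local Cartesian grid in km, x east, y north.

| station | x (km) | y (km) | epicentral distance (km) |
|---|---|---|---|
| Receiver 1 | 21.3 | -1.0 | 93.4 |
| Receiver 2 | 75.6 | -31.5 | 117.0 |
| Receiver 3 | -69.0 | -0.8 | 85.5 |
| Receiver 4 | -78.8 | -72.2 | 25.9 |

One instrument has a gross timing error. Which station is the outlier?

Solve using three stations at a time. Using Receiver 1, Receiver 2, Receiver 3 (subtract circle equations pairwise → linear system) gives (x, y) ≈ (-31.8, -77.8).
Distances from that point to each station vs reported:
  Receiver 1: calculated 93.4 vs reported 93.4 → residual 0.0 km
  Receiver 2: calculated 117.0 vs reported 117.0 → residual 0.0 km
  Receiver 3: calculated 85.5 vs reported 85.5 → residual 0.0 km
  Receiver 4: calculated 47.3 vs reported 25.9 → residual 21.4 km
Receiver 1, Receiver 2, Receiver 3 are mutually consistent (residuals ≈ 0); Receiver 4 is off by 21.4 km.

Receiver 4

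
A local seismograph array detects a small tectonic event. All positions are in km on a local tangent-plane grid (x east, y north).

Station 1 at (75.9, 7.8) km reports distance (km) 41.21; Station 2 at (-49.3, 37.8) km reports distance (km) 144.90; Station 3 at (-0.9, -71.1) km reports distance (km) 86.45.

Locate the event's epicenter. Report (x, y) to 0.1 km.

(76.9, -33.4)

Circle about each station: (x − 75.9)² + (y − 7.8)² = 41.21²; (x + 49.3)² + (y − 37.8)² = 144.90²; (x + 0.9)² + (y + 71.1)² = 86.45².
Subtracting pairs of circle equations eliminates x²+y² and gives linear equations (the radical axes):
-250.4 x + 60.0 y = -21260.07
-153.6 x − 157.8 y = -6540.97
Solving the 2×2 system: x ≈ 76.9, y ≈ -33.4 km.
Check against Station 1 (with the unrounded x, y): √((x − 75.9)²+(y − 7.8)²) = 41.21 ≈ 41.21 km. ✓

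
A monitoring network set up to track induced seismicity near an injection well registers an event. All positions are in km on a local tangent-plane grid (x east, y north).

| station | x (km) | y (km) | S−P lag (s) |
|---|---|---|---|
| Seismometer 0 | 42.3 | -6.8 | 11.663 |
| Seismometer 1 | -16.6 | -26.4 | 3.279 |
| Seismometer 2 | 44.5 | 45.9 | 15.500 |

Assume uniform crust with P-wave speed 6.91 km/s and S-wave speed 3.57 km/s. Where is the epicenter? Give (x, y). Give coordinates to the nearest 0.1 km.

(-40.4, -30.9)

Distance from S−P lag: d = Δt · v_P v_S / (v_P − v_S) = Δt · (6.91·3.57)/(6.91−3.57) ≈ 7.3858·Δt.
So d_Seismometer 0 = 86.14, d_Seismometer 1 = 24.22, d_Seismometer 2 = 114.48 km.
Circle about each station: (x − 42.3)² + (y + 6.8)² = 86.14²; (x + 16.6)² + (y + 26.4)² = 24.22²; (x − 44.5)² + (y − 45.9)² = 114.48².
Subtracting pairs of circle equations eliminates x²+y² and gives linear equations (the radical axes):
-117.8 x − 39.2 y = 5970.48
4.4 x + 105.4 y = -3434.04
Solving the 2×2 system: x ≈ -40.4, y ≈ -30.9 km.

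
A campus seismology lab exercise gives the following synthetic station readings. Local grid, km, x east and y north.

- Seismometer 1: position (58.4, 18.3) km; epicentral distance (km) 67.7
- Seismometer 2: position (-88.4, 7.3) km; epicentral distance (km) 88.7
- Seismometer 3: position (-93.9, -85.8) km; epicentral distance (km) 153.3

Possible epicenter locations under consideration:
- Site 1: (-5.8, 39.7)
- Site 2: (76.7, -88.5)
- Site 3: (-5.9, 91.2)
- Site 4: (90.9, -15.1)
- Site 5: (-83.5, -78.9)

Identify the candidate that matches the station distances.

Site 1

For each candidate, compare |candidate − station| to the reported distance:
Site 1: residuals Seismometer 1 0.0, Seismometer 2 0.0, Seismometer 3 0.0 → max 0.0 km
Site 2: residuals Seismometer 1 40.7, Seismometer 2 102.2, Seismometer 3 17.3 → max 102.2 km
Site 3: residuals Seismometer 1 29.5, Seismometer 2 29.0, Seismometer 3 44.4 → max 44.4 km
Site 4: residuals Seismometer 1 21.1, Seismometer 2 92.0, Seismometer 3 44.6 → max 92.0 km
Site 5: residuals Seismometer 1 104.3, Seismometer 2 2.4, Seismometer 3 140.8 → max 140.8 km
Only Site 1 has all residuals ≈ 0.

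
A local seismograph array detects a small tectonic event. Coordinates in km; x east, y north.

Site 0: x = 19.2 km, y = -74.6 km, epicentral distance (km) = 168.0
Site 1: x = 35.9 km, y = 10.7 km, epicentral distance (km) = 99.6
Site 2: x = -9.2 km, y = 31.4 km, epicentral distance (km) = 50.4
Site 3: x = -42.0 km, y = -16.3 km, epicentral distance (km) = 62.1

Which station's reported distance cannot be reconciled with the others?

Solve using three stations at a time. Using Site 1, Site 2, Site 3 (subtract circle equations pairwise → linear system) gives (x, y) ≈ (-58.1, 43.7).
Distances from that point to each station vs reported:
  Site 0: calculated 141.3 vs reported 168.0 → residual 26.7 km
  Site 1: calculated 99.6 vs reported 99.6 → residual 0.0 km
  Site 2: calculated 50.4 vs reported 50.4 → residual 0.0 km
  Site 3: calculated 62.1 vs reported 62.1 → residual 0.0 km
Site 1, Site 2, Site 3 are mutually consistent (residuals ≈ 0); Site 0 is off by 26.7 km.

Site 0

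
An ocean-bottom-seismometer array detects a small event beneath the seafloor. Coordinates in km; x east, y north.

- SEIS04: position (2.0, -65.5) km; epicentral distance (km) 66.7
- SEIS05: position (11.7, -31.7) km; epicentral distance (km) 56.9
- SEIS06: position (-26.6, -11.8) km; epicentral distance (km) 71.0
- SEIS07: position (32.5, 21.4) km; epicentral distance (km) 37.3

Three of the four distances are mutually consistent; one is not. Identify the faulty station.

Solve using three stations at a time. Using SEIS04, SEIS06, SEIS07 (subtract circle equations pairwise → linear system) gives (x, y) ≈ (44.4, -14.0).
Distances from that point to each station vs reported:
  SEIS04: calculated 66.7 vs reported 66.7 → residual 0.0 km
  SEIS05: calculated 37.2 vs reported 56.9 → residual 19.7 km
  SEIS06: calculated 71.0 vs reported 71.0 → residual 0.0 km
  SEIS07: calculated 37.3 vs reported 37.3 → residual 0.0 km
SEIS04, SEIS06, SEIS07 are mutually consistent (residuals ≈ 0); SEIS05 is off by 19.7 km.

SEIS05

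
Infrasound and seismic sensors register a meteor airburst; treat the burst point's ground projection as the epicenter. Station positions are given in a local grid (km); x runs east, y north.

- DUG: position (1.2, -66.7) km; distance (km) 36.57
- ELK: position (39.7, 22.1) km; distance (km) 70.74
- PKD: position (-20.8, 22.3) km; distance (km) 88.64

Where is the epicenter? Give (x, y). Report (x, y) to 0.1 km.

Circle about each station: (x − 1.2)² + (y + 66.7)² = 36.57²; (x − 39.7)² + (y − 22.1)² = 70.74²; (x + 20.8)² + (y − 22.3)² = 88.64².
Subtracting pairs of circle equations eliminates x²+y² and gives linear equations (the radical axes):
77.0 x + 177.6 y = -6052.61
-44.0 x + 178.0 y = -10040.08
Solving the 2×2 system: x ≈ 32.8, y ≈ -48.3 km.

x ≈ 32.8 km, y ≈ -48.3 km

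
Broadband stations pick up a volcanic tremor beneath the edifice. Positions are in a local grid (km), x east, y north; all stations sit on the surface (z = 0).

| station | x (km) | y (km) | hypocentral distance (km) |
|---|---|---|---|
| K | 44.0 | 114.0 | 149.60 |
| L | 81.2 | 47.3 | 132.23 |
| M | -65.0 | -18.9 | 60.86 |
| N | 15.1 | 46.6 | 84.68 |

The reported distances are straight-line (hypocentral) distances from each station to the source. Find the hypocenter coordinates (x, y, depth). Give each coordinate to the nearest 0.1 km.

Each station gives a sphere (x−x_i)² + (y−y_i)² + z² = d_i² (stations at z=0).
Subtracting the K sphere from L and M: z² cancels, leaving linear equations in x and y:
74.4 x − 133.4 y = -1205.88
-218.0 x − 265.8 y = 8326.43
Solving: x ≈ -29.295, y ≈ -7.299 km (keep extra digits for the depth step; rounded: -29.3, -7.3).
Then from the K sphere: z² = 149.60² − (x − 44.0)² − (y − 114.0)² with x = -29.295, y = -7.299, so z ≈ 47.902 ≈ 47.9 km.
Check against N (with the unrounded solution): distance 84.68 ≈ 84.68 km. ✓

(-29.3, -7.3, 47.9)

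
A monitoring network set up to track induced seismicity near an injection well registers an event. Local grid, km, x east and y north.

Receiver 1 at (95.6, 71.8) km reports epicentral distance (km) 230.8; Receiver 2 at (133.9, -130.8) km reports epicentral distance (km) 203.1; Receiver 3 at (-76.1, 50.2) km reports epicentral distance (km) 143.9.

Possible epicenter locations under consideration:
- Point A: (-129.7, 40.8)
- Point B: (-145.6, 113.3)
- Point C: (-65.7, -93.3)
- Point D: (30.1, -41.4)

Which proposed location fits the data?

Point C

For each candidate, compare |candidate − station| to the reported distance:
Point A: residuals Receiver 1 3.4, Receiver 2 111.4, Receiver 3 89.5 → max 111.4 km
Point B: residuals Receiver 1 13.9, Receiver 2 168.0, Receiver 3 50.0 → max 168.0 km
Point C: residuals Receiver 1 0.0, Receiver 2 0.0, Receiver 3 0.0 → max 0.0 km
Point D: residuals Receiver 1 100.0, Receiver 2 66.1, Receiver 3 3.7 → max 100.0 km
Only Point C has all residuals ≈ 0.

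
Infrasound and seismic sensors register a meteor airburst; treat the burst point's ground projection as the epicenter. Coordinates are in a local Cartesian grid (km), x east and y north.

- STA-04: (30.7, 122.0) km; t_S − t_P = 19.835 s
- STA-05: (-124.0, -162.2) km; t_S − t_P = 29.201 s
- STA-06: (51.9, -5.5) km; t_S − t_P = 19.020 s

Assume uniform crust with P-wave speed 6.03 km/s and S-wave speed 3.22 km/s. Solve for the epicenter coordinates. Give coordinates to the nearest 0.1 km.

x ≈ -73.7 km, y ≈ 33.2 km

Distance from S−P lag: d = Δt · v_P v_S / (v_P − v_S) = Δt · (6.03·3.22)/(6.03−3.22) ≈ 6.9098·Δt.
So d_STA-04 = 137.06, d_STA-05 = 201.77, d_STA-06 = 131.42 km.
Circle about each station: (x − 30.7)² + (y − 122.0)² = 137.06²; (x + 124.0)² + (y + 162.2)² = 201.77²; (x − 51.9)² + (y + 5.5)² = 131.42².
Subtracting pairs of circle equations eliminates x²+y² and gives linear equations (the radical axes):
-309.4 x − 568.4 y = 3932.66
42.4 x − 255.0 y = -11588.40
Solving the 2×2 system: x ≈ -73.7, y ≈ 33.2 km.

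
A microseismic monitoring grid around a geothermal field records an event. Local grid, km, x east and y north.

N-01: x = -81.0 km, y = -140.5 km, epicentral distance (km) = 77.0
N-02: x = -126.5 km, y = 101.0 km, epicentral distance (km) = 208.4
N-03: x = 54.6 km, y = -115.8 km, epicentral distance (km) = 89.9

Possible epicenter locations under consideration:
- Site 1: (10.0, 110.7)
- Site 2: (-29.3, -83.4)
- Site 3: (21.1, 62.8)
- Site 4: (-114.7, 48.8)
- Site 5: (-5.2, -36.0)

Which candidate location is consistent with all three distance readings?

Site 2

For each candidate, compare |candidate − station| to the reported distance:
Site 1: residuals N-01 190.2, N-02 71.6, N-03 140.9 → max 190.2 km
Site 2: residuals N-01 0.0, N-02 0.0, N-03 0.0 → max 0.0 km
Site 3: residuals N-01 150.5, N-02 55.9, N-03 91.8 → max 150.5 km
Site 4: residuals N-01 115.3, N-02 154.9, N-03 146.2 → max 154.9 km
Site 5: residuals N-01 52.1, N-02 25.4, N-03 9.8 → max 52.1 km
Only Site 2 has all residuals ≈ 0.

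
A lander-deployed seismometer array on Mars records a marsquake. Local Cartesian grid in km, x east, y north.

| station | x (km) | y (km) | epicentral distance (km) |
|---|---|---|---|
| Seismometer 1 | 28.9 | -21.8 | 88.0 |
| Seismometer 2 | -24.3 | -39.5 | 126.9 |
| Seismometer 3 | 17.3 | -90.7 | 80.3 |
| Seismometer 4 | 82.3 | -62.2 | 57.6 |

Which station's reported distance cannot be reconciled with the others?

Seismometer 4

Solve using three stations at a time. Using Seismometer 1, Seismometer 2, Seismometer 3 (subtract circle equations pairwise → linear system) gives (x, y) ≈ (96.6, -78.0).
Distances from that point to each station vs reported:
  Seismometer 1: calculated 88.0 vs reported 88.0 → residual 0.0 km
  Seismometer 2: calculated 126.9 vs reported 126.9 → residual 0.0 km
  Seismometer 3: calculated 80.3 vs reported 80.3 → residual 0.0 km
  Seismometer 4: calculated 21.4 vs reported 57.6 → residual 36.2 km
Seismometer 1, Seismometer 2, Seismometer 3 are mutually consistent (residuals ≈ 0); Seismometer 4 is off by 36.2 km.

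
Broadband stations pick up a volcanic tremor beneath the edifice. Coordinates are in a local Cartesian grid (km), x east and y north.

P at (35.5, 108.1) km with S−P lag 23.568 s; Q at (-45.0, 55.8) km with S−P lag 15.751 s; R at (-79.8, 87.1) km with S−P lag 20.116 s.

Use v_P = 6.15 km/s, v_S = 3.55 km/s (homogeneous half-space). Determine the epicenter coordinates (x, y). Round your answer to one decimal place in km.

(-36.6, -76.2)

Distance from S−P lag: d = Δt · v_P v_S / (v_P − v_S) = Δt · (6.15·3.55)/(6.15−3.55) ≈ 8.3971·Δt.
So d_P = 197.90, d_Q = 132.26, d_R = 168.92 km.
Circle about each station: (x − 35.5)² + (y − 108.1)² = 197.90²; (x + 45.0)² + (y − 55.8)² = 132.26²; (x + 79.8)² + (y − 87.1)² = 168.92².
Subtracting the P equation from the Q and R equations removes the quadratic terms:
-161.0 x − 104.6 y = 13864.48
-230.6 x − 42.0 y = 11639.03
Solving the 2×2 system: x ≈ -36.6, y ≈ -76.2 km.
Check against P (with the unrounded x, y): √((x − 35.5)²+(y − 108.1)²) = 197.93 ≈ 197.90 km. ✓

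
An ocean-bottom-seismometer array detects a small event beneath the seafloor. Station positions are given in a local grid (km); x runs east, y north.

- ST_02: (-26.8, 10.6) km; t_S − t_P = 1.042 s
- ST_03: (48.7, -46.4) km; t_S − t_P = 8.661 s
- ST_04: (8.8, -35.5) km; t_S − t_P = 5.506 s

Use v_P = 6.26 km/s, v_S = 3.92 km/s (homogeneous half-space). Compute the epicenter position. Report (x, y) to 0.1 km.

Distance from S−P lag: d = Δt · v_P v_S / (v_P − v_S) = Δt · (6.26·3.92)/(6.26−3.92) ≈ 10.4868·Δt.
So d_ST_02 = 10.93, d_ST_03 = 90.83, d_ST_04 = 57.74 km.
Circle about each station: (x + 26.8)² + (y − 10.6)² = 10.93²; (x − 48.7)² + (y + 46.4)² = 90.83²; (x − 8.8)² + (y + 35.5)² = 57.74².
Subtracting pairs of circle equations eliminates x²+y² and gives linear equations (the radical axes):
151.0 x − 114.0 y = -4436.57
71.2 x − 92.2 y = -2707.35
Solving the 2×2 system: x ≈ -17.3, y ≈ 16.0 km.

x ≈ -17.3 km, y ≈ 16.0 km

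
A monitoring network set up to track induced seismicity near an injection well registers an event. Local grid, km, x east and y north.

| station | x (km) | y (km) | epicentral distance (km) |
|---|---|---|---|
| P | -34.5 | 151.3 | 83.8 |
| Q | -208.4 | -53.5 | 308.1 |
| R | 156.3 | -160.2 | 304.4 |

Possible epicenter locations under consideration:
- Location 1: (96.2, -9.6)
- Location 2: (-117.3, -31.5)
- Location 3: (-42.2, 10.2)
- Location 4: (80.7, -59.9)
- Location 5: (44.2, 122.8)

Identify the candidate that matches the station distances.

Location 5

For each candidate, compare |candidate − station| to the reported distance:
Location 1: residuals P 123.5, Q 0.4, R 142.3 → max 142.3 km
Location 2: residuals P 116.9, Q 214.4, R 2.0 → max 214.4 km
Location 3: residuals P 57.5, Q 130.1, R 42.8 → max 130.1 km
Location 4: residuals P 156.8, Q 18.9, R 178.8 → max 178.8 km
Location 5: residuals P 0.1, Q 0.1, R 0.0 → max 0.1 km
Only Location 5 has all residuals ≈ 0.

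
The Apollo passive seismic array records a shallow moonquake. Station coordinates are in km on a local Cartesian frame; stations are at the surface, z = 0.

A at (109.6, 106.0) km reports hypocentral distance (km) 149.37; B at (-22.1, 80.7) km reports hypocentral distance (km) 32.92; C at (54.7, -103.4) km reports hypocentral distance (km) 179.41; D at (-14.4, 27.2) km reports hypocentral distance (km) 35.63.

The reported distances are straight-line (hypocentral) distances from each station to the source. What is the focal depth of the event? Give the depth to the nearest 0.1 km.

Each station gives a sphere (x−x_i)² + (y−y_i)² + z² = d_i² (stations at z=0).
Subtracting the A sphere from B and C: z² cancels, leaving linear equations in x and y:
-263.4 x − 50.6 y = 4980.41
-109.8 x − 418.8 y = -19441.06
Solving: x ≈ -29.302, y ≈ 54.103 km (keep extra digits for the depth step; rounded: -29.3, 54.1).
Then from the A sphere: z² = 149.37² − (x − 109.6)² − (y − 106.0)² with x = -29.302, y = 54.103, so z ≈ 18.009 ≈ 18.0 km.
Check against D (with the unrounded solution): distance 35.64 ≈ 35.63 km. ✓

depth ≈ 18.0 km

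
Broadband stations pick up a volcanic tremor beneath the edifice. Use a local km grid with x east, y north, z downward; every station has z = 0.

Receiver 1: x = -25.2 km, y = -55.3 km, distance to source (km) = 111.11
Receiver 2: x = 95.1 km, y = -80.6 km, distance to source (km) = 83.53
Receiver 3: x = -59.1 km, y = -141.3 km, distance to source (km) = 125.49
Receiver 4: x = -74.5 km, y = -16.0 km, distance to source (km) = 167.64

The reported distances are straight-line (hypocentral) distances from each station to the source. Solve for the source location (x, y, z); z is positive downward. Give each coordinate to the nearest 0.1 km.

x ≈ 47.6 km, y ≈ -113.9 km, depth ≈ 60.1 km

Each station gives a sphere (x−x_i)² + (y−y_i)² + z² = d_i² (stations at z=0).
Subtracting the Receiver 1 sphere from Receiver 2 and Receiver 3: z² cancels, leaving linear equations in x and y:
240.6 x − 50.6 y = 17215.41
-67.8 x − 172.0 y = 16363.06
Solving: x ≈ 47.599, y ≈ -113.897 km (keep extra digits for the depth step; rounded: 47.6, -113.9).
Then from the Receiver 1 sphere: z² = 111.11² − (x + 25.2)² − (y + 55.3)² with x = 47.599, y = -113.897, so z ≈ 60.101 ≈ 60.1 km.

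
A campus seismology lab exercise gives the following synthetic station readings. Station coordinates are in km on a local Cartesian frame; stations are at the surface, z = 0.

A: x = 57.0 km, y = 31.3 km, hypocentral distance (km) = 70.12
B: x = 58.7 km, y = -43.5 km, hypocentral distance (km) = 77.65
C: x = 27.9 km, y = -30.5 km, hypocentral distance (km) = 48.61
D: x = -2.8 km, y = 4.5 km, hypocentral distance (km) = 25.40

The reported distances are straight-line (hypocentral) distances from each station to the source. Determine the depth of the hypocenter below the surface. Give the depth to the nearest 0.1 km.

Each station gives a sphere (x−x_i)² + (y−y_i)² + z² = d_i² (stations at z=0).
Subtracting the A sphere from B and C: z² cancels, leaving linear equations in x and y:
3.4 x − 149.6 y = -3.46
-58.2 x − 123.6 y = 33.85
Solving: x ≈ -0.602, y ≈ 0.009 km (keep extra digits for the depth step; rounded: -0.6, 0.0).
Then from the A sphere: z² = 70.12² − (x − 57.0)² − (y − 31.3)² with x = -0.602, y = 0.009, so z ≈ 24.894 ≈ 24.9 km.

24.9 km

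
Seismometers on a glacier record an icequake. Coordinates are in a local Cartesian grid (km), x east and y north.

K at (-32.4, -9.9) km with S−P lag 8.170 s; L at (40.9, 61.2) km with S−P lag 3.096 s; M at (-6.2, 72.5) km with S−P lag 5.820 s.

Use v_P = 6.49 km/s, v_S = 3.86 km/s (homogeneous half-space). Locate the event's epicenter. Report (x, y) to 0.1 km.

Distance from S−P lag: d = Δt · v_P v_S / (v_P − v_S) = Δt · (6.49·3.86)/(6.49−3.86) ≈ 9.5252·Δt.
So d_K = 77.82, d_L = 29.49, d_M = 55.44 km.
Circle about each station: (x + 32.4)² + (y + 9.9)² = 77.82²; (x − 40.9)² + (y − 61.2)² = 29.49²; (x + 6.2)² + (y − 72.5)² = 55.44².
Subtracting pairs of circle equations eliminates x²+y² and gives linear equations (the radical axes):
146.6 x + 142.2 y = 9456.77
52.4 x + 164.8 y = 7129.28
Solving the 2×2 system: x ≈ 32.6, y ≈ 32.9 km.

x ≈ 32.6 km, y ≈ 32.9 km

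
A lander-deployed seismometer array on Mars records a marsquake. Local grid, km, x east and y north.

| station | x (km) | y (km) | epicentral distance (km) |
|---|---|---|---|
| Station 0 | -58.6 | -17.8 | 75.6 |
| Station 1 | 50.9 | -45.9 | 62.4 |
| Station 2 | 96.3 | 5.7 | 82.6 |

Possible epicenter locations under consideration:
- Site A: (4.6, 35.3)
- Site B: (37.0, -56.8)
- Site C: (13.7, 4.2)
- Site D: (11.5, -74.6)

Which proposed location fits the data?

Site C

For each candidate, compare |candidate − station| to the reported distance:
Site A: residuals Station 0 6.9, Station 1 31.1, Station 2 13.8 → max 31.1 km
Site B: residuals Station 0 27.6, Station 1 44.7, Station 2 3.6 → max 44.7 km
Site C: residuals Station 0 0.0, Station 1 0.0, Station 2 0.0 → max 0.0 km
Site D: residuals Station 0 14.6, Station 1 13.7, Station 2 34.2 → max 34.2 km
Only Site C has all residuals ≈ 0.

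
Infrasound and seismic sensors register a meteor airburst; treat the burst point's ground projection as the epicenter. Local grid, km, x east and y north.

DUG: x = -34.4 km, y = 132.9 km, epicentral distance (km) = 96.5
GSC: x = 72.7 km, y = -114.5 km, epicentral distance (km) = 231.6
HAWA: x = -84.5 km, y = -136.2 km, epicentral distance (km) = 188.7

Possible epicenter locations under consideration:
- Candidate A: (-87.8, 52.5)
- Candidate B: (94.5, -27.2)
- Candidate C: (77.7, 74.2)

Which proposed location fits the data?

Candidate A

For each candidate, compare |candidate − station| to the reported distance:
Candidate A: residuals DUG 0.0, GSC 0.0, HAWA 0.0 → max 0.0 km
Candidate B: residuals DUG 109.0, GSC 141.6, HAWA 20.9 → max 141.6 km
Candidate C: residuals DUG 30.0, GSC 42.8, HAWA 77.0 → max 77.0 km
Only Candidate A has all residuals ≈ 0.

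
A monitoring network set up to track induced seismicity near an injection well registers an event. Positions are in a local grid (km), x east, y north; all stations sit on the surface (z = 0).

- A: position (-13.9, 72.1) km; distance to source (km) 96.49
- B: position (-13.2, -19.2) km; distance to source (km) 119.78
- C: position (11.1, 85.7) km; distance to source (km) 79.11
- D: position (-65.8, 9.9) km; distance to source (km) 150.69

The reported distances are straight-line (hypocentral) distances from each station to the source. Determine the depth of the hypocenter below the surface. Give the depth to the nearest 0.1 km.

z ≈ 38.6 km

Each station gives a sphere (x−x_i)² + (y−y_i)² + z² = d_i² (stations at z=0).
Subtracting the A sphere from B and C: z² cancels, leaving linear equations in x and y:
1.4 x − 182.6 y = -9885.67
50.0 x + 27.2 y = 5128.01
Solving: x ≈ 72.805, y ≈ 54.697 km (keep extra digits for the depth step; rounded: 72.8, 54.7).
Then from the A sphere: z² = 96.49² − (x + 13.9)² − (y − 72.1)² with x = 72.805, y = 54.697, so z ≈ 38.597 ≈ 38.6 km.
Check against D (with the unrounded solution): distance 150.69 ≈ 150.69 km. ✓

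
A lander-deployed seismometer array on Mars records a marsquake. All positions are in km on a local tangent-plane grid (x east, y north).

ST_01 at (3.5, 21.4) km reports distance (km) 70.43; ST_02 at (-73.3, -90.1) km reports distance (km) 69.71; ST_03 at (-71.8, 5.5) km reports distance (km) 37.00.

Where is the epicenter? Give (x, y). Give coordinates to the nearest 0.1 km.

Circle about each station: (x − 3.5)² + (y − 21.4)² = 70.43²; (x + 73.3)² + (y + 90.1)² = 69.71²; (x + 71.8)² + (y − 5.5)² = 37.00².
Subtracting the ST_01 equation from the ST_02 and ST_03 equations removes the quadratic terms:
-153.6 x − 223.0 y = 13121.59
-150.6 x − 31.8 y = 8306.66
Solving the 2×2 system: x ≈ -50.0, y ≈ -24.4 km.
Check against ST_01 (with the unrounded x, y): √((x − 3.5)²+(y − 21.4)²) = 70.43 ≈ 70.43 km. ✓

x ≈ -50.0 km, y ≈ -24.4 km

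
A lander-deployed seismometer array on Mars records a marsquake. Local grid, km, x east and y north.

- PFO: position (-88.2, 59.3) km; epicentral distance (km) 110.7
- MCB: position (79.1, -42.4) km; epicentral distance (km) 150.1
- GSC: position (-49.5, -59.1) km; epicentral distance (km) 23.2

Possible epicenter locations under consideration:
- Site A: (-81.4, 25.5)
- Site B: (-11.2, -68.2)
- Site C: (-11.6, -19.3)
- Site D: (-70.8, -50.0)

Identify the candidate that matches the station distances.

For each candidate, compare |candidate − station| to the reported distance:
Site A: residuals PFO 76.2, MCB 24.2, GSC 67.2 → max 76.2 km
Site B: residuals PFO 38.2, MCB 56.2, GSC 16.2 → max 56.2 km
Site C: residuals PFO 0.9, MCB 56.5, GSC 31.8 → max 56.5 km
Site D: residuals PFO 0.0, MCB 0.0, GSC 0.0 → max 0.0 km
Only Site D has all residuals ≈ 0.

Site D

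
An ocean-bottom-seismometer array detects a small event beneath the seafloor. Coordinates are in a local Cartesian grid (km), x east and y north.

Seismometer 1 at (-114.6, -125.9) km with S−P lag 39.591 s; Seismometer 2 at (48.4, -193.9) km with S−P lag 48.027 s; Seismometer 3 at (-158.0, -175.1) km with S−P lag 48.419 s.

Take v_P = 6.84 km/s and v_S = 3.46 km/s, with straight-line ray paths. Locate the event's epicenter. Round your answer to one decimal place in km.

Distance from S−P lag: d = Δt · v_P v_S / (v_P − v_S) = Δt · (6.84·3.46)/(6.84−3.46) ≈ 7.0019·Δt.
So d_Seismometer 1 = 277.21, d_Seismometer 2 = 336.28, d_Seismometer 3 = 339.02 km.
Circle about each station: (x + 114.6)² + (y + 125.9)² = 277.21²; (x − 48.4)² + (y + 193.9)² = 336.28²; (x + 158.0)² + (y + 175.1)² = 339.02².
Subtracting the Seismometer 1 equation from the Seismometer 2 and Seismometer 3 equations removes the quadratic terms:
326.0 x − 136.0 y = -25283.05
-86.8 x − 98.4 y = -11449.14
Solving the 2×2 system: x ≈ -21.2, y ≈ 135.1 km.

(-21.2, 135.1)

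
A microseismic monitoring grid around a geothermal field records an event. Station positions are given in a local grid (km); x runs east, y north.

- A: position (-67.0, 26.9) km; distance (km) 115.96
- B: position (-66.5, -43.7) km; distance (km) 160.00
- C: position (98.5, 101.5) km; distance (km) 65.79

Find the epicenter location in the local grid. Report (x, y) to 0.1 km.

Circle about each station: (x + 67.0)² + (y − 26.9)² = 115.96²; (x + 66.5)² + (y + 43.7)² = 160.00²; (x − 98.5)² + (y − 101.5)² = 65.79².
Subtracting pairs of circle equations eliminates x²+y² and gives linear equations (the radical axes):
1.0 x − 141.2 y = -11033.95
331.0 x + 149.2 y = 23910.29
Solving the 2×2 system: x ≈ 36.9, y ≈ 78.4 km.
Check against A (with the unrounded x, y): √((x + 67.0)²+(y − 26.9)²) = 115.96 ≈ 115.96 km. ✓

x ≈ 36.9 km, y ≈ 78.4 km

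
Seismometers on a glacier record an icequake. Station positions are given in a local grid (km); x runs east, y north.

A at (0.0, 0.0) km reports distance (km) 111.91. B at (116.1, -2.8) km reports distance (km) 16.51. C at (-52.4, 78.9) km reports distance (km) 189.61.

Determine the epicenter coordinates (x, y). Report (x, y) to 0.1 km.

Circle about each station: x² + y² = 111.91²; (x − 116.1)² + (y + 2.8)² = 16.51²; (x + 52.4)² + (y − 78.9)² = 189.61².
Subtracting the A equation from the B and C equations removes the quadratic terms:
232.2 x − 5.6 y = 25738.32
-104.8 x + 157.8 y = -14457.13
Solving the 2×2 system: x ≈ 110.4, y ≈ -18.3 km.

110.4 km east, -18.3 km north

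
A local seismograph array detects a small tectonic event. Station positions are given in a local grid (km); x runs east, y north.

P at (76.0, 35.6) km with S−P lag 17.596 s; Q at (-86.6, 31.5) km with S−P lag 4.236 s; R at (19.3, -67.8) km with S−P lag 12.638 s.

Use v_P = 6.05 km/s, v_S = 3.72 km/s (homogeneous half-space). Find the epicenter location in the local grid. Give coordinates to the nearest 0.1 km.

Distance from S−P lag: d = Δt · v_P v_S / (v_P − v_S) = Δt · (6.05·3.72)/(6.05−3.72) ≈ 9.6592·Δt.
So d_P = 169.96, d_Q = 40.92, d_R = 122.07 km.
Circle about each station: (x − 76.0)² + (y − 35.6)² = 169.96²; (x + 86.6)² + (y − 31.5)² = 40.92²; (x − 19.3)² + (y + 67.8)² = 122.07².
Subtracting the P equation from the Q and R equations removes the quadratic terms:
-325.2 x − 8.2 y = 28660.41
-113.4 x − 206.8 y = 11911.29
Solving the 2×2 system: x ≈ -87.9, y ≈ -9.4 km.

(-87.9, -9.4)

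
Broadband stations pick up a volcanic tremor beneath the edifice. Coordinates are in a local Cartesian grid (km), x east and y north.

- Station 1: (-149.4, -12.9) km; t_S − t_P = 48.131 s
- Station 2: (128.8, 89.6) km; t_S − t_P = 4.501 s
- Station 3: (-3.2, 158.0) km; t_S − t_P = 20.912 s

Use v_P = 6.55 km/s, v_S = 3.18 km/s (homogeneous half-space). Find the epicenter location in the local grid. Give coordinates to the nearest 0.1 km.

118.9 km east, 115.6 km north

Distance from S−P lag: d = Δt · v_P v_S / (v_P − v_S) = Δt · (6.55·3.18)/(6.55−3.18) ≈ 6.1807·Δt.
So d_Station 1 = 297.48, d_Station 2 = 27.82, d_Station 3 = 129.25 km.
Circle about each station: (x + 149.4)² + (y + 12.9)² = 297.48²; (x − 128.8)² + (y − 89.6)² = 27.82²; (x + 3.2)² + (y − 158.0)² = 129.25².
Subtracting the Station 1 equation from the Station 2 and Station 3 equations removes the quadratic terms:
556.4 x + 205.0 y = 89851.23
292.4 x + 341.8 y = 74276.26
Solving the 2×2 system: x ≈ 118.9, y ≈ 115.6 km.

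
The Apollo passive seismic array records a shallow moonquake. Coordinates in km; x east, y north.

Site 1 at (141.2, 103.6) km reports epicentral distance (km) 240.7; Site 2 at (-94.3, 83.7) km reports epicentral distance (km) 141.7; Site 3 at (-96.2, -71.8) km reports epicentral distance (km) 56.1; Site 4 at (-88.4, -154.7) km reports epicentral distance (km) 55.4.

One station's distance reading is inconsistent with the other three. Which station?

Site 4

Solve using three stations at a time. Using Site 1, Site 2, Site 3 (subtract circle equations pairwise → linear system) gives (x, y) ≈ (-44.9, -49.1).
Distances from that point to each station vs reported:
  Site 1: calculated 240.7 vs reported 240.7 → residual 0.0 km
  Site 2: calculated 141.7 vs reported 141.7 → residual 0.0 km
  Site 3: calculated 56.1 vs reported 56.1 → residual 0.0 km
  Site 4: calculated 114.2 vs reported 55.4 → residual 58.8 km
Site 1, Site 2, Site 3 are mutually consistent (residuals ≈ 0); Site 4 is off by 58.8 km.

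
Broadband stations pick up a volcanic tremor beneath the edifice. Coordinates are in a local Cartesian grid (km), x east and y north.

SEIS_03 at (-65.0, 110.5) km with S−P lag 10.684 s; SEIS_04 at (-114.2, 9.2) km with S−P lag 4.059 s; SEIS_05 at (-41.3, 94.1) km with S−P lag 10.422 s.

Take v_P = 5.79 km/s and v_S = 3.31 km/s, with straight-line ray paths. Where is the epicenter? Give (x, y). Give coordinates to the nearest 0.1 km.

x ≈ -94.0 km, y ≈ 33.2 km

Distance from S−P lag: d = Δt · v_P v_S / (v_P − v_S) = Δt · (5.79·3.31)/(5.79−3.31) ≈ 7.7278·Δt.
So d_SEIS_03 = 82.56, d_SEIS_04 = 31.37, d_SEIS_05 = 80.54 km.
Circle about each station: (x + 65.0)² + (y − 110.5)² = 82.56²; (x + 114.2)² + (y − 9.2)² = 31.37²; (x + 41.3)² + (y − 94.1)² = 80.54².
Subtracting pairs of circle equations eliminates x²+y² and gives linear equations (the radical axes):
-98.4 x − 202.6 y = 2523.11
47.4 x − 32.8 y = -5545.29
Solving the 2×2 system: x ≈ -94.0, y ≈ 33.2 km.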